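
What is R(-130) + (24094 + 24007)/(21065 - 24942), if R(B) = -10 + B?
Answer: -590881/3877 ≈ -152.41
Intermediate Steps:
R(-130) + (24094 + 24007)/(21065 - 24942) = (-10 - 130) + (24094 + 24007)/(21065 - 24942) = -140 + 48101/(-3877) = -140 + 48101*(-1/3877) = -140 - 48101/3877 = -590881/3877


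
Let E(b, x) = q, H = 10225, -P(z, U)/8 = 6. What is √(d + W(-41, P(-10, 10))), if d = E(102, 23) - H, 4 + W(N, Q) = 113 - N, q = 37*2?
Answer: I*√10001 ≈ 100.01*I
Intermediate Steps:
P(z, U) = -48 (P(z, U) = -8*6 = -48)
q = 74
W(N, Q) = 109 - N (W(N, Q) = -4 + (113 - N) = 109 - N)
E(b, x) = 74
d = -10151 (d = 74 - 1*10225 = 74 - 10225 = -10151)
√(d + W(-41, P(-10, 10))) = √(-10151 + (109 - 1*(-41))) = √(-10151 + (109 + 41)) = √(-10151 + 150) = √(-10001) = I*√10001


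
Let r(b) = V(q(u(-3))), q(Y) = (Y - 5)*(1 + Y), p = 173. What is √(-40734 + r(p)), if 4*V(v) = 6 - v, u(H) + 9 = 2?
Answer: I*√163002/2 ≈ 201.87*I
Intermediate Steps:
u(H) = -7 (u(H) = -9 + 2 = -7)
q(Y) = (1 + Y)*(-5 + Y) (q(Y) = (-5 + Y)*(1 + Y) = (1 + Y)*(-5 + Y))
V(v) = 3/2 - v/4 (V(v) = (6 - v)/4 = 3/2 - v/4)
r(b) = -33/2 (r(b) = 3/2 - (-5 + (-7)² - 4*(-7))/4 = 3/2 - (-5 + 49 + 28)/4 = 3/2 - ¼*72 = 3/2 - 18 = -33/2)
√(-40734 + r(p)) = √(-40734 - 33/2) = √(-81501/2) = I*√163002/2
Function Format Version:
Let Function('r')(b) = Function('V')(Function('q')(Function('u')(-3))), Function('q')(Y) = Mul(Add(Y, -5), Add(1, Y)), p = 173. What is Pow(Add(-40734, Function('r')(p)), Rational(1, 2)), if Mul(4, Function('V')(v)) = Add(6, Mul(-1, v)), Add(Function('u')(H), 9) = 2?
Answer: Mul(Rational(1, 2), I, Pow(163002, Rational(1, 2))) ≈ Mul(201.87, I)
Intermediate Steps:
Function('u')(H) = -7 (Function('u')(H) = Add(-9, 2) = -7)
Function('q')(Y) = Mul(Add(1, Y), Add(-5, Y)) (Function('q')(Y) = Mul(Add(-5, Y), Add(1, Y)) = Mul(Add(1, Y), Add(-5, Y)))
Function('V')(v) = Add(Rational(3, 2), Mul(Rational(-1, 4), v)) (Function('V')(v) = Mul(Rational(1, 4), Add(6, Mul(-1, v))) = Add(Rational(3, 2), Mul(Rational(-1, 4), v)))
Function('r')(b) = Rational(-33, 2) (Function('r')(b) = Add(Rational(3, 2), Mul(Rational(-1, 4), Add(-5, Pow(-7, 2), Mul(-4, -7)))) = Add(Rational(3, 2), Mul(Rational(-1, 4), Add(-5, 49, 28))) = Add(Rational(3, 2), Mul(Rational(-1, 4), 72)) = Add(Rational(3, 2), -18) = Rational(-33, 2))
Pow(Add(-40734, Function('r')(p)), Rational(1, 2)) = Pow(Add(-40734, Rational(-33, 2)), Rational(1, 2)) = Pow(Rational(-81501, 2), Rational(1, 2)) = Mul(Rational(1, 2), I, Pow(163002, Rational(1, 2)))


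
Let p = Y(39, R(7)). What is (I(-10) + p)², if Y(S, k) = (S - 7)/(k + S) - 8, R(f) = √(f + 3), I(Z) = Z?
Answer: 673412740/2283121 + 1660800*√10/2283121 ≈ 297.25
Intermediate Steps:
R(f) = √(3 + f)
Y(S, k) = -8 + (-7 + S)/(S + k) (Y(S, k) = (-7 + S)/(S + k) - 8 = -8 + (-7 + S)/(S + k))
p = (-280 - 8*√10)/(39 + √10) (p = (-7 - 8*√(3 + 7) - 7*39)/(39 + √(3 + 7)) = (-7 - 8*√10 - 273)/(39 + √10) = (-280 - 8*√10)/(39 + √10) ≈ -7.2410)
(I(-10) + p)² = (-10 + (-10840/1511 - 32*√10/1511))² = (-25950/1511 - 32*√10/1511)²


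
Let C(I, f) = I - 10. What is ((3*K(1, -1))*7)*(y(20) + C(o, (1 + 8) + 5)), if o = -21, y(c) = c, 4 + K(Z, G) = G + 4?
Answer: 231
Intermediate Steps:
K(Z, G) = G (K(Z, G) = -4 + (G + 4) = -4 + (4 + G) = G)
C(I, f) = -10 + I
((3*K(1, -1))*7)*(y(20) + C(o, (1 + 8) + 5)) = ((3*(-1))*7)*(20 + (-10 - 21)) = (-3*7)*(20 - 31) = -21*(-11) = 231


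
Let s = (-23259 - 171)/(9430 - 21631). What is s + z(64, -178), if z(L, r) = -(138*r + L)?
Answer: 99649310/4067 ≈ 24502.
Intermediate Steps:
z(L, r) = -L - 138*r (z(L, r) = -(L + 138*r) = -L - 138*r)
s = 7810/4067 (s = -23430/(-12201) = -23430*(-1/12201) = 7810/4067 ≈ 1.9203)
s + z(64, -178) = 7810/4067 + (-1*64 - 138*(-178)) = 7810/4067 + (-64 + 24564) = 7810/4067 + 24500 = 99649310/4067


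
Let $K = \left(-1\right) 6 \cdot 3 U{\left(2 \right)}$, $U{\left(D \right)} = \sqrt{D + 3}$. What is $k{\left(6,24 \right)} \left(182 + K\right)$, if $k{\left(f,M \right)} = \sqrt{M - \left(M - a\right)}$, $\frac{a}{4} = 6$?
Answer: $- 36 \sqrt{30} + 364 \sqrt{6} \approx 694.43$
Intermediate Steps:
$a = 24$ ($a = 4 \cdot 6 = 24$)
$k{\left(f,M \right)} = 2 \sqrt{6}$ ($k{\left(f,M \right)} = \sqrt{M - \left(-24 + M\right)} = \sqrt{24} = 2 \sqrt{6}$)
$U{\left(D \right)} = \sqrt{3 + D}$
$K = - 18 \sqrt{5}$ ($K = \left(-1\right) 6 \cdot 3 \sqrt{3 + 2} = \left(-6\right) 3 \sqrt{5} = - 18 \sqrt{5} \approx -40.249$)
$k{\left(6,24 \right)} \left(182 + K\right) = 2 \sqrt{6} \left(182 - 18 \sqrt{5}\right)$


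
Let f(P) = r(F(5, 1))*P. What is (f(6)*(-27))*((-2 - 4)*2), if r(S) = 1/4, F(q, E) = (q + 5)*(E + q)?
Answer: 486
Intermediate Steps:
F(q, E) = (5 + q)*(E + q)
r(S) = ¼
f(P) = P/4
(f(6)*(-27))*((-2 - 4)*2) = (((¼)*6)*(-27))*((-2 - 4)*2) = ((3/2)*(-27))*(-6*2) = -81/2*(-12) = 486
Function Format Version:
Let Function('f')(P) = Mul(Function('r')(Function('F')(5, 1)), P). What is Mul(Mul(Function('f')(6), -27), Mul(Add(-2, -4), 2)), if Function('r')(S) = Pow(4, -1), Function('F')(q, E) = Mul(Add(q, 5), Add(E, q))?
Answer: 486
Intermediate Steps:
Function('F')(q, E) = Mul(Add(5, q), Add(E, q))
Function('r')(S) = Rational(1, 4)
Function('f')(P) = Mul(Rational(1, 4), P)
Mul(Mul(Function('f')(6), -27), Mul(Add(-2, -4), 2)) = Mul(Mul(Mul(Rational(1, 4), 6), -27), Mul(Add(-2, -4), 2)) = Mul(Mul(Rational(3, 2), -27), Mul(-6, 2)) = Mul(Rational(-81, 2), -12) = 486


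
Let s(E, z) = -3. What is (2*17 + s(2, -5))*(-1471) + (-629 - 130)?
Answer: -46360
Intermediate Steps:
(2*17 + s(2, -5))*(-1471) + (-629 - 130) = (2*17 - 3)*(-1471) + (-629 - 130) = (34 - 3)*(-1471) - 759 = 31*(-1471) - 759 = -45601 - 759 = -46360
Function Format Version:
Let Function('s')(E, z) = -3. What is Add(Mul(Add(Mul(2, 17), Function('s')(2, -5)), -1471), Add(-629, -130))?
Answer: -46360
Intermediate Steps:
Add(Mul(Add(Mul(2, 17), Function('s')(2, -5)), -1471), Add(-629, -130)) = Add(Mul(Add(Mul(2, 17), -3), -1471), Add(-629, -130)) = Add(Mul(Add(34, -3), -1471), -759) = Add(Mul(31, -1471), -759) = Add(-45601, -759) = -46360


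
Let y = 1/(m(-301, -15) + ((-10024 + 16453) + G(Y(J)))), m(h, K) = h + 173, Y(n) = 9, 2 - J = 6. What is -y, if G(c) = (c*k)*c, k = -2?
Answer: -1/6139 ≈ -0.00016289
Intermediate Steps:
J = -4 (J = 2 - 1*6 = 2 - 6 = -4)
G(c) = -2*c² (G(c) = (c*(-2))*c = (-2*c)*c = -2*c²)
m(h, K) = 173 + h
y = 1/6139 (y = 1/((173 - 301) + ((-10024 + 16453) - 2*9²)) = 1/(-128 + (6429 - 2*81)) = 1/(-128 + (6429 - 162)) = 1/(-128 + 6267) = 1/6139 ≈ 0.00016289)
-y = -1*1/6139 = -1/6139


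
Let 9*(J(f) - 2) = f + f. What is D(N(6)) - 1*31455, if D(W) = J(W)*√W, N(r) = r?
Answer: -31455 + 10*√6/3 ≈ -31447.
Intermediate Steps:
J(f) = 2 + 2*f/9 (J(f) = 2 + (f + f)/9 = 2 + (2*f)/9 = 2 + 2*f/9)
D(W) = √W*(2 + 2*W/9) (D(W) = (2 + 2*W/9)*√W = √W*(2 + 2*W/9))
D(N(6)) - 1*31455 = 2*√6*(9 + 6)/9 - 1*31455 = (2/9)*√6*15 - 31455 = 10*√6/3 - 31455 = -31455 + 10*√6/3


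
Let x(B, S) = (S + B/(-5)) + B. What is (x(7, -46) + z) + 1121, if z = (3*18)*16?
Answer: 9723/5 ≈ 1944.6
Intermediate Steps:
x(B, S) = S + 4*B/5 (x(B, S) = (S + B*(-⅕)) + B = (S - B/5) + B = S + 4*B/5)
z = 864 (z = 54*16 = 864)
(x(7, -46) + z) + 1121 = ((-46 + (⅘)*7) + 864) + 1121 = ((-46 + 28/5) + 864) + 1121 = (-202/5 + 864) + 1121 = 4118/5 + 1121 = 9723/5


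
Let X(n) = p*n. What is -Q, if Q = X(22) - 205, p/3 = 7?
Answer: -257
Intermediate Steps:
p = 21 (p = 3*7 = 21)
X(n) = 21*n
Q = 257 (Q = 21*22 - 205 = 462 - 205 = 257)
-Q = -1*257 = -257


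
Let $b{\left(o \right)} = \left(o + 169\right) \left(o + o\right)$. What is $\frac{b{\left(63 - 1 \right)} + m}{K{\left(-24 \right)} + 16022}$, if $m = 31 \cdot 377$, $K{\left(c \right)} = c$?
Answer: $\frac{40331}{15998} \approx 2.521$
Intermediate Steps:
$m = 11687$
$b{\left(o \right)} = 2 o \left(169 + o\right)$ ($b{\left(o \right)} = \left(169 + o\right) 2 o = 2 o \left(169 + o\right)$)
$\frac{b{\left(63 - 1 \right)} + m}{K{\left(-24 \right)} + 16022} = \frac{2 \left(63 - 1\right) \left(169 + \left(63 - 1\right)\right) + 11687}{-24 + 16022} = \frac{2 \cdot 62 \left(169 + 62\right) + 11687}{15998} = \left(2 \cdot 62 \cdot 231 + 11687\right) \frac{1}{15998} = \left(28644 + 11687\right) \frac{1}{15998} = 40331 \cdot \frac{1}{15998} = \frac{40331}{15998}$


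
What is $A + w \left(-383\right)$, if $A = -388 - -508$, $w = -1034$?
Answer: $396142$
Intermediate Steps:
$A = 120$ ($A = -388 + 508 = 120$)
$A + w \left(-383\right) = 120 - -396022 = 120 + 396022 = 396142$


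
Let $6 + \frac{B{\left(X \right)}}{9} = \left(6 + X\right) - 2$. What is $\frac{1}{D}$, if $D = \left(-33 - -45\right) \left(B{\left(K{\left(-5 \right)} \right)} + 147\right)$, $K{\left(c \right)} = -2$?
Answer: $\frac{1}{1332} \approx 0.00075075$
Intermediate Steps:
$B{\left(X \right)} = -18 + 9 X$ ($B{\left(X \right)} = -54 + 9 \left(\left(6 + X\right) - 2\right) = -54 + 9 \left(4 + X\right) = -54 + \left(36 + 9 X\right) = -18 + 9 X$)
$D = 1332$ ($D = \left(-33 - -45\right) \left(\left(-18 + 9 \left(-2\right)\right) + 147\right) = \left(-33 + 45\right) \left(\left(-18 - 18\right) + 147\right) = 12 \left(-36 + 147\right) = 12 \cdot 111 = 1332$)
$\frac{1}{D} = \frac{1}{1332}$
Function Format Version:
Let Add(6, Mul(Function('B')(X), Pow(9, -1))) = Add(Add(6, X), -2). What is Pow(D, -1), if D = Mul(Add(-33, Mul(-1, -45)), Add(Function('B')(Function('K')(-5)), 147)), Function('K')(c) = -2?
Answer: Rational(1, 1332) ≈ 0.00075075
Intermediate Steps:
Function('B')(X) = Add(-18, Mul(9, X)) (Function('B')(X) = Add(-54, Mul(9, Add(Add(6, X), -2))) = Add(-54, Mul(9, Add(4, X))) = Add(-54, Add(36, Mul(9, X))) = Add(-18, Mul(9, X)))
D = 1332 (D = Mul(Add(-33, Mul(-1, -45)), Add(Add(-18, Mul(9, -2)), 147)) = Mul(Add(-33, 45), Add(Add(-18, -18), 147)) = Mul(12, Add(-36, 147)) = Mul(12, 111) = 1332)
Pow(D, -1) = Pow(1332, -1) = Rational(1, 1332)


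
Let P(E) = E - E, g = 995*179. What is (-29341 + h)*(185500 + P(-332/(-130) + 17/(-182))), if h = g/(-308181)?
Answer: -1677386871223000/308181 ≈ -5.4429e+9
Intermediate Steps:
g = 178105
P(E) = 0
h = -178105/308181 (h = 178105/(-308181) = 178105*(-1/308181) = -178105/308181 ≈ -0.57792)
(-29341 + h)*(185500 + P(-332/(-130) + 17/(-182))) = (-29341 - 178105/308181)*(185500 + 0) = -9042516826/308181*185500 = -1677386871223000/308181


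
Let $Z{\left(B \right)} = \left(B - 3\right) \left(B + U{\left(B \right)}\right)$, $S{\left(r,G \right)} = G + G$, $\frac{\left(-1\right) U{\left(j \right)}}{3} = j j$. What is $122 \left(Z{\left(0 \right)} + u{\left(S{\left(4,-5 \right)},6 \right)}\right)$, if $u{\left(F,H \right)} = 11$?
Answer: $1342$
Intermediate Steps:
$U{\left(j \right)} = - 3 j^{2}$ ($U{\left(j \right)} = - 3 j j = - 3 j^{2}$)
$S{\left(r,G \right)} = 2 G$
$Z{\left(B \right)} = \left(-3 + B\right) \left(B - 3 B^{2}\right)$ ($Z{\left(B \right)} = \left(B - 3\right) \left(B - 3 B^{2}\right) = \left(-3 + B\right) \left(B - 3 B^{2}\right)$)
$122 \left(Z{\left(0 \right)} + u{\left(S{\left(4,-5 \right)},6 \right)}\right) = 122 \left(0 \left(-3 - 3 \cdot 0^{2} + 10 \cdot 0\right) + 11\right) = 122 \left(0 \left(-3 - 0 + 0\right) + 11\right) = 122 \left(0 \left(-3 + 0 + 0\right) + 11\right) = 122 \left(0 \left(-3\right) + 11\right) = 122 \left(0 + 11\right) = 122 \cdot 11 = 1342$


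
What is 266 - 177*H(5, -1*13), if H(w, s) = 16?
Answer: -2566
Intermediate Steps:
266 - 177*H(5, -1*13) = 266 - 177*16 = 266 - 2832 = -2566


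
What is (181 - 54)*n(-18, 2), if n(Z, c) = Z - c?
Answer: -2540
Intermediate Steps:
(181 - 54)*n(-18, 2) = (181 - 54)*(-18 - 1*2) = 127*(-18 - 2) = 127*(-20) = -2540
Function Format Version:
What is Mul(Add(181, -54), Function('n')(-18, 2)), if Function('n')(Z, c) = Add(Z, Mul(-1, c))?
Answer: -2540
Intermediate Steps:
Mul(Add(181, -54), Function('n')(-18, 2)) = Mul(Add(181, -54), Add(-18, Mul(-1, 2))) = Mul(127, Add(-18, -2)) = Mul(127, -20) = -2540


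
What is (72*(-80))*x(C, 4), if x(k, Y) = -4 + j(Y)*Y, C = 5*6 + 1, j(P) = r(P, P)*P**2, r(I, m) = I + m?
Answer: -2926080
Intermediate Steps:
j(P) = 2*P**3 (j(P) = (P + P)*P**2 = (2*P)*P**2 = 2*P**3)
C = 31 (C = 30 + 1 = 31)
x(k, Y) = -4 + 2*Y**4 (x(k, Y) = -4 + (2*Y**3)*Y = -4 + 2*Y**4)
(72*(-80))*x(C, 4) = (72*(-80))*(-4 + 2*4**4) = -5760*(-4 + 2*256) = -5760*(-4 + 512) = -5760*508 = -2926080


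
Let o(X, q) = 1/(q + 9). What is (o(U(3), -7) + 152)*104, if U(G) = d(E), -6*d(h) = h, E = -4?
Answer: 15860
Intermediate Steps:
d(h) = -h/6
U(G) = ⅔ (U(G) = -⅙*(-4) = ⅔)
o(X, q) = 1/(9 + q)
(o(U(3), -7) + 152)*104 = (1/(9 - 7) + 152)*104 = (1/2 + 152)*104 = (½ + 152)*104 = (305/2)*104 = 15860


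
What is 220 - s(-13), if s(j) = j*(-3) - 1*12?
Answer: 193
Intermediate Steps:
s(j) = -12 - 3*j (s(j) = -3*j - 12 = -12 - 3*j)
220 - s(-13) = 220 - (-12 - 3*(-13)) = 220 - (-12 + 39) = 220 - 1*27 = 220 - 27 = 193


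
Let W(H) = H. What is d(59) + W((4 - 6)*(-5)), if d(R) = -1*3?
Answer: 7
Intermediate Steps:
d(R) = -3
d(59) + W((4 - 6)*(-5)) = -3 + (4 - 6)*(-5) = -3 - 2*(-5) = -3 + 10 = 7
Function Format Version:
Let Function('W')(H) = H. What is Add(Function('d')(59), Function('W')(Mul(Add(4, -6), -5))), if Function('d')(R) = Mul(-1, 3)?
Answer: 7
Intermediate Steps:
Function('d')(R) = -3
Add(Function('d')(59), Function('W')(Mul(Add(4, -6), -5))) = Add(-3, Mul(Add(4, -6), -5)) = Add(-3, Mul(-2, -5)) = Add(-3, 10) = 7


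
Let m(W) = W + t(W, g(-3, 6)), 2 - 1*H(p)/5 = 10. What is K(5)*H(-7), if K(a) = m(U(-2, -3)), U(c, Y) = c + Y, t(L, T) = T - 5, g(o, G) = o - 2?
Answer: 600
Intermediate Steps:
g(o, G) = -2 + o
H(p) = -40 (H(p) = 10 - 5*10 = 10 - 50 = -40)
t(L, T) = -5 + T
U(c, Y) = Y + c
m(W) = -10 + W (m(W) = W + (-5 + (-2 - 3)) = W + (-5 - 5) = W - 10 = -10 + W)
K(a) = -15 (K(a) = -10 + (-3 - 2) = -10 - 5 = -15)
K(5)*H(-7) = -15*(-40) = 600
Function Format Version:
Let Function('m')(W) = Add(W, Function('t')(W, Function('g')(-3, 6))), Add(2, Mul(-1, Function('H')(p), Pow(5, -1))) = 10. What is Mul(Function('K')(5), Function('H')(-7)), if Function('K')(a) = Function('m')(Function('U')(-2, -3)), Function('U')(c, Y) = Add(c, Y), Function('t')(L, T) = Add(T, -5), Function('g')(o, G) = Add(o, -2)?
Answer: 600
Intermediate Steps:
Function('g')(o, G) = Add(-2, o)
Function('H')(p) = -40 (Function('H')(p) = Add(10, Mul(-5, 10)) = Add(10, -50) = -40)
Function('t')(L, T) = Add(-5, T)
Function('U')(c, Y) = Add(Y, c)
Function('m')(W) = Add(-10, W) (Function('m')(W) = Add(W, Add(-5, Add(-2, -3))) = Add(W, Add(-5, -5)) = Add(W, -10) = Add(-10, W))
Function('K')(a) = -15 (Function('K')(a) = Add(-10, Add(-3, -2)) = Add(-10, -5) = -15)
Mul(Function('K')(5), Function('H')(-7)) = Mul(-15, -40) = 600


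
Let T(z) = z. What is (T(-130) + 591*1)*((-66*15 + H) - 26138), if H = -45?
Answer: -12526753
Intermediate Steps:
(T(-130) + 591*1)*((-66*15 + H) - 26138) = (-130 + 591*1)*((-66*15 - 45) - 26138) = (-130 + 591)*((-990 - 45) - 26138) = 461*(-1035 - 26138) = 461*(-27173) = -12526753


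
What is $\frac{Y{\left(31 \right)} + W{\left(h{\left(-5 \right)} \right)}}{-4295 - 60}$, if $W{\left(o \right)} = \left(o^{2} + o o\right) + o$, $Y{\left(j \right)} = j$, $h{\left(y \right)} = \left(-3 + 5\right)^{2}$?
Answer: $- \frac{1}{65} \approx -0.015385$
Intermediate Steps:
$h{\left(y \right)} = 4$ ($h{\left(y \right)} = 2^{2} = 4$)
$W{\left(o \right)} = o + 2 o^{2}$ ($W{\left(o \right)} = \left(o^{2} + o^{2}\right) + o = 2 o^{2} + o = o + 2 o^{2}$)
$\frac{Y{\left(31 \right)} + W{\left(h{\left(-5 \right)} \right)}}{-4295 - 60} = \frac{31 + 4 \left(1 + 2 \cdot 4\right)}{-4295 - 60} = \frac{31 + 4 \left(1 + 8\right)}{-4355} = \left(31 + 4 \cdot 9\right) \left(- \frac{1}{4355}\right) = \left(31 + 36\right) \left(- \frac{1}{4355}\right) = 67 \left(- \frac{1}{4355}\right) = - \frac{1}{65}$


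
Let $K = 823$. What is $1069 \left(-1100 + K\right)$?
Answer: $-296113$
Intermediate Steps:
$1069 \left(-1100 + K\right) = 1069 \left(-1100 + 823\right) = 1069 \left(-277\right) = -296113$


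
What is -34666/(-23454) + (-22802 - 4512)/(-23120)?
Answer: 360525119/135564120 ≈ 2.6594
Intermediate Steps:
-34666/(-23454) + (-22802 - 4512)/(-23120) = -34666*(-1/23454) - 27314*(-1/23120) = 17333/11727 + 13657/11560 = 360525119/135564120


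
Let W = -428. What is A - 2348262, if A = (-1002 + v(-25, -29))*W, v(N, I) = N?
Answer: -1908706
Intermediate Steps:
A = 439556 (A = (-1002 - 25)*(-428) = -1027*(-428) = 439556)
A - 2348262 = 439556 - 2348262 = -1908706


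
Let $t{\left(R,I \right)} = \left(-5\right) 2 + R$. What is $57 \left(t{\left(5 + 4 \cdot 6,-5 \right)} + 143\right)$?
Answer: $9234$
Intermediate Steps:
$t{\left(R,I \right)} = -10 + R$
$57 \left(t{\left(5 + 4 \cdot 6,-5 \right)} + 143\right) = 57 \left(\left(-10 + \left(5 + 4 \cdot 6\right)\right) + 143\right) = 57 \left(\left(-10 + \left(5 + 24\right)\right) + 143\right) = 57 \left(\left(-10 + 29\right) + 143\right) = 57 \left(19 + 143\right) = 57 \cdot 162 = 9234$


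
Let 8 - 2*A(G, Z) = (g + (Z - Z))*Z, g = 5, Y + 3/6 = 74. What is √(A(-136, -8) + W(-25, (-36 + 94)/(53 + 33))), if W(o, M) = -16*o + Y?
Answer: √1990/2 ≈ 22.305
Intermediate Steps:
Y = 147/2 (Y = -½ + 74 = 147/2 ≈ 73.500)
A(G, Z) = 4 - 5*Z/2 (A(G, Z) = 4 - (5 + (Z - Z))*Z/2 = 4 - (5 + 0)*Z/2 = 4 - 5*Z/2)
W(o, M) = 147/2 - 16*o (W(o, M) = -16*o + 147/2 = 147/2 - 16*o)
√(A(-136, -8) + W(-25, (-36 + 94)/(53 + 33))) = √((4 - 5/2*(-8)) + (147/2 - 16*(-25))) = √((4 + 20) + (147/2 + 400)) = √(24 + 947/2) = √(995/2) = √1990/2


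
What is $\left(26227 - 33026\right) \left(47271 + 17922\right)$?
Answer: $-443247207$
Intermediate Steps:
$\left(26227 - 33026\right) \left(47271 + 17922\right) = \left(-6799\right) 65193 = -443247207$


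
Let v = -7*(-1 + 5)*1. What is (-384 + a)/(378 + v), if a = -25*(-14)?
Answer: -17/175 ≈ -0.097143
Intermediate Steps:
v = -28 (v = -7*4*1 = -28*1 = -28)
a = 350
(-384 + a)/(378 + v) = (-384 + 350)/(378 - 28) = -34/350 = -34*1/350 = -17/175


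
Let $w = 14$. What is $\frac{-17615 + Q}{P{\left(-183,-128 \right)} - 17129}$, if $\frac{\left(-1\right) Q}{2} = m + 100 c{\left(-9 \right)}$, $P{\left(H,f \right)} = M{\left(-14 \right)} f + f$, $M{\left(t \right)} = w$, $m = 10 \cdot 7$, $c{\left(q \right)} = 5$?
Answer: $\frac{18755}{19049} \approx 0.98457$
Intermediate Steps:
$m = 70$
$M{\left(t \right)} = 14$
$P{\left(H,f \right)} = 15 f$ ($P{\left(H,f \right)} = 14 f + f = 15 f$)
$Q = -1140$ ($Q = - 2 \left(70 + 100 \cdot 5\right) = - 2 \left(70 + 500\right) = \left(-2\right) 570 = -1140$)
$\frac{-17615 + Q}{P{\left(-183,-128 \right)} - 17129} = \frac{-17615 - 1140}{15 \left(-128\right) - 17129} = - \frac{18755}{-1920 - 17129} = - \frac{18755}{-19049} = \left(-18755\right) \left(- \frac{1}{19049}\right) = \frac{18755}{19049}$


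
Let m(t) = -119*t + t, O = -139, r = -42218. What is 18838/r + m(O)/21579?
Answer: 142977217/455511111 ≈ 0.31388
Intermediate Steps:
m(t) = -118*t
18838/r + m(O)/21579 = 18838/(-42218) - 118*(-139)/21579 = 18838*(-1/42218) + 16402*(1/21579) = -9419/21109 + 16402/21579 = 142977217/455511111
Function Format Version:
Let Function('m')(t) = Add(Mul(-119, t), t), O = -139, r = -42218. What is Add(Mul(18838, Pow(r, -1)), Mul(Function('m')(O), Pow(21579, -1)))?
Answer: Rational(142977217, 455511111) ≈ 0.31388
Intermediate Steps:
Function('m')(t) = Mul(-118, t)
Add(Mul(18838, Pow(r, -1)), Mul(Function('m')(O), Pow(21579, -1))) = Add(Mul(18838, Pow(-42218, -1)), Mul(Mul(-118, -139), Pow(21579, -1))) = Add(Mul(18838, Rational(-1, 42218)), Mul(16402, Rational(1, 21579))) = Add(Rational(-9419, 21109), Rational(16402, 21579)) = Rational(142977217, 455511111)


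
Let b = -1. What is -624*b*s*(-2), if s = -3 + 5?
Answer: -2496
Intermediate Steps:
s = 2
-624*b*s*(-2) = -624*(-1*2)*(-2) = -(-1248)*(-2) = -624*4 = -2496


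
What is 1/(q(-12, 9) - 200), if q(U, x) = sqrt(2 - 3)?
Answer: -200/40001 - I/40001 ≈ -0.0049999 - 2.4999e-5*I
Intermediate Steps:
q(U, x) = I (q(U, x) = sqrt(-1) = I)
1/(q(-12, 9) - 200) = 1/(I - 200) = 1/(-200 + I) = (-200 - I)/40001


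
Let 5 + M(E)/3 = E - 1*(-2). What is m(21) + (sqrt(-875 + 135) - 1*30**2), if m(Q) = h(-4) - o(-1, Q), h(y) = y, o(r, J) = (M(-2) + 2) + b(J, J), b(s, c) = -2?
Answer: -889 + 2*I*sqrt(185) ≈ -889.0 + 27.203*I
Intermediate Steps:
M(E) = -9 + 3*E (M(E) = -15 + 3*(E - 1*(-2)) = -15 + 3*(E + 2) = -15 + 3*(2 + E) = -15 + (6 + 3*E) = -9 + 3*E)
o(r, J) = -15 (o(r, J) = ((-9 + 3*(-2)) + 2) - 2 = ((-9 - 6) + 2) - 2 = (-15 + 2) - 2 = -13 - 2 = -15)
m(Q) = 11 (m(Q) = -4 - 1*(-15) = -4 + 15 = 11)
m(21) + (sqrt(-875 + 135) - 1*30**2) = 11 + (sqrt(-875 + 135) - 1*30**2) = 11 + (sqrt(-740) - 1*900) = 11 + (2*I*sqrt(185) - 900) = 11 + (-900 + 2*I*sqrt(185)) = -889 + 2*I*sqrt(185)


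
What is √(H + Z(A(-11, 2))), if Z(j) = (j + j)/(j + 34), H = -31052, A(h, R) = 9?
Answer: I*√57414374/43 ≈ 176.21*I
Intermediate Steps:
Z(j) = 2*j/(34 + j) (Z(j) = (2*j)/(34 + j) = 2*j/(34 + j))
√(H + Z(A(-11, 2))) = √(-31052 + 2*9/(34 + 9)) = √(-31052 + 2*9/43) = √(-31052 + 2*9*(1/43)) = √(-31052 + 18/43) = √(-1335218/43) = I*√57414374/43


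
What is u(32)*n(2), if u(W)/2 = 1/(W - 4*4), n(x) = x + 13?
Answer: 15/8 ≈ 1.8750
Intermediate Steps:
n(x) = 13 + x
u(W) = 2/(-16 + W) (u(W) = 2/(W - 4*4) = 2/(W - 16) = 2/(-16 + W))
u(32)*n(2) = (2/(-16 + 32))*(13 + 2) = (2/16)*15 = (2*(1/16))*15 = (1/8)*15 = 15/8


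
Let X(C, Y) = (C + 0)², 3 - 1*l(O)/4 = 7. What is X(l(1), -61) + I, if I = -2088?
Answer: -1832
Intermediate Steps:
l(O) = -16 (l(O) = 12 - 4*7 = 12 - 28 = -16)
X(C, Y) = C²
X(l(1), -61) + I = (-16)² - 2088 = 256 - 2088 = -1832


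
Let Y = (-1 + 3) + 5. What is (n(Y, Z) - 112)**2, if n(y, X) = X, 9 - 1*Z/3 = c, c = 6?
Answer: 10609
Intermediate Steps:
Y = 7 (Y = 2 + 5 = 7)
Z = 9 (Z = 27 - 3*6 = 27 - 18 = 9)
(n(Y, Z) - 112)**2 = (9 - 112)**2 = (-103)**2 = 10609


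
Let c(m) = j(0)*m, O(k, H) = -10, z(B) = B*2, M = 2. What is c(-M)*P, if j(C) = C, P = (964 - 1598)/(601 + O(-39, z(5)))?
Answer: 0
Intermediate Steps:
z(B) = 2*B
P = -634/591 (P = (964 - 1598)/(601 - 10) = -634/591 ≈ -1.0728)
c(m) = 0 (c(m) = 0*m = 0)
c(-M)*P = 0*(-634/591) = 0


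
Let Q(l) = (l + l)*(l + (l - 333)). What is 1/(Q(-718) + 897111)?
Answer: 1/3437395 ≈ 2.9092e-7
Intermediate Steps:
Q(l) = 2*l*(-333 + 2*l) (Q(l) = (2*l)*(l + (-333 + l)) = (2*l)*(-333 + 2*l) = 2*l*(-333 + 2*l))
1/(Q(-718) + 897111) = 1/(2*(-718)*(-333 + 2*(-718)) + 897111) = 1/(2*(-718)*(-333 - 1436) + 897111) = 1/(2*(-718)*(-1769) + 897111) = 1/(2540284 + 897111) = 1/3437395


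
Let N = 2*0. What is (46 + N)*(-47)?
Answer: -2162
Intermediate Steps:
N = 0
(46 + N)*(-47) = (46 + 0)*(-47) = 46*(-47) = -2162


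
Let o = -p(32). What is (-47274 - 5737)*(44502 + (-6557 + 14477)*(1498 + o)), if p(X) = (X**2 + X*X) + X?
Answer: 241991928318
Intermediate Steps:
p(X) = X + 2*X**2 (p(X) = (X**2 + X**2) + X = 2*X**2 + X = X + 2*X**2)
o = -2080 (o = -32*(1 + 2*32) = -32*(1 + 64) = -32*65 = -1*2080 = -2080)
(-47274 - 5737)*(44502 + (-6557 + 14477)*(1498 + o)) = (-47274 - 5737)*(44502 + (-6557 + 14477)*(1498 - 2080)) = -53011*(44502 + 7920*(-582)) = -53011*(44502 - 4609440) = -53011*(-4564938) = 241991928318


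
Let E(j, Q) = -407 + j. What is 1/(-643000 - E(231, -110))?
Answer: -1/642824 ≈ -1.5556e-6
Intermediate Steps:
1/(-643000 - E(231, -110)) = 1/(-643000 - (-407 + 231)) = 1/(-643000 - 1*(-176)) = 1/(-643000 + 176) = 1/(-642824) = -1/642824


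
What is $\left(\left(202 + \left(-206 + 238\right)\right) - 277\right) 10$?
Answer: $-430$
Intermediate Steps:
$\left(\left(202 + \left(-206 + 238\right)\right) - 277\right) 10 = \left(\left(202 + 32\right) - 277\right) 10 = \left(234 - 277\right) 10 = \left(-43\right) 10 = -430$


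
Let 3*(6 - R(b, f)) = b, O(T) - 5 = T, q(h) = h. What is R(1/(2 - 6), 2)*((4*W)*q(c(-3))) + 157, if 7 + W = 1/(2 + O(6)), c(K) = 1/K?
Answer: 2771/13 ≈ 213.15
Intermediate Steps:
c(K) = 1/K
O(T) = 5 + T
R(b, f) = 6 - b/3
W = -90/13 (W = -7 + 1/(2 + (5 + 6)) = -7 + 1/(2 + 11) = -7 + 1/13 = -90/13 ≈ -6.9231)
R(1/(2 - 6), 2)*((4*W)*q(c(-3))) + 157 = (6 - 1/(3*(2 - 6)))*((4*(-90/13))/(-3)) + 157 = (6 - ⅓/(-4))*(-360/13*(-⅓)) + 157 = (6 - ⅓*(-¼))*(120/13) + 157 = (6 + 1/12)*(120/13) + 157 = (73/12)*(120/13) + 157 = 730/13 + 157 = 2771/13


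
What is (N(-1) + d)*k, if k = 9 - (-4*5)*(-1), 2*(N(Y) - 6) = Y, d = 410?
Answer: -9141/2 ≈ -4570.5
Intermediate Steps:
N(Y) = 6 + Y/2
k = -11 (k = 9 - (-20)*(-1) = 9 - 1*20 = 9 - 20 = -11)
(N(-1) + d)*k = ((6 + (½)*(-1)) + 410)*(-11) = ((6 - ½) + 410)*(-11) = (11/2 + 410)*(-11) = (831/2)*(-11) = -9141/2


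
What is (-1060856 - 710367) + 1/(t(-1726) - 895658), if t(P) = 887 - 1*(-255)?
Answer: -1584387313069/894516 ≈ -1.7712e+6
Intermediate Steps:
t(P) = 1142 (t(P) = 887 + 255 = 1142)
(-1060856 - 710367) + 1/(t(-1726) - 895658) = (-1060856 - 710367) + 1/(1142 - 895658) = -1771223 + 1/(-894516) = -1771223 - 1/894516 = -1584387313069/894516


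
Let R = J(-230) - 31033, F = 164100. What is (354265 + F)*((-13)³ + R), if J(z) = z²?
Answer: 10196239550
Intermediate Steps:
R = 21867 (R = (-230)² - 31033 = 52900 - 31033 = 21867)
(354265 + F)*((-13)³ + R) = (354265 + 164100)*((-13)³ + 21867) = 518365*(-2197 + 21867) = 518365*19670 = 10196239550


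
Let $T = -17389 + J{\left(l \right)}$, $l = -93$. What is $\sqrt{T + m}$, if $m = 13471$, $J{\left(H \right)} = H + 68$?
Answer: $i \sqrt{3943} \approx 62.793 i$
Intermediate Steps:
$J{\left(H \right)} = 68 + H$
$T = -17414$ ($T = -17389 + \left(68 - 93\right) = -17389 - 25 = -17414$)
$\sqrt{T + m} = \sqrt{-17414 + 13471} = \sqrt{-3943} = i \sqrt{3943}$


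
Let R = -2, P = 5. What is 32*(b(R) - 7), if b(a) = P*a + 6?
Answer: -352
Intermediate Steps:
b(a) = 6 + 5*a (b(a) = 5*a + 6 = 6 + 5*a)
32*(b(R) - 7) = 32*((6 + 5*(-2)) - 7) = 32*((6 - 10) - 7) = 32*(-4 - 7) = 32*(-11) = -352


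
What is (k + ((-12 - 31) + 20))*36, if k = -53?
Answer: -2736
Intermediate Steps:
(k + ((-12 - 31) + 20))*36 = (-53 + ((-12 - 31) + 20))*36 = (-53 + (-43 + 20))*36 = (-53 - 23)*36 = -76*36 = -2736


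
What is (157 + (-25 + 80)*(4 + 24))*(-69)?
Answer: -117093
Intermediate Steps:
(157 + (-25 + 80)*(4 + 24))*(-69) = (157 + 55*28)*(-69) = (157 + 1540)*(-69) = 1697*(-69) = -117093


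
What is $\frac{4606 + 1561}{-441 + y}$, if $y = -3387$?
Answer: $- \frac{6167}{3828} \approx -1.611$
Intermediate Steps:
$\frac{4606 + 1561}{-441 + y} = \frac{4606 + 1561}{-441 - 3387} = \frac{6167}{-3828} = 6167 \left(- \frac{1}{3828}\right) = - \frac{6167}{3828}$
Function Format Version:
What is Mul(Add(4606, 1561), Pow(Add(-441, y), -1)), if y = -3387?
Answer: Rational(-6167, 3828) ≈ -1.6110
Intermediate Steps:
Mul(Add(4606, 1561), Pow(Add(-441, y), -1)) = Mul(Add(4606, 1561), Pow(Add(-441, -3387), -1)) = Mul(6167, Pow(-3828, -1)) = Mul(6167, Rational(-1, 3828)) = Rational(-6167, 3828)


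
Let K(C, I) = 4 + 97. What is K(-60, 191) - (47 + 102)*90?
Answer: -13309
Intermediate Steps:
K(C, I) = 101
K(-60, 191) - (47 + 102)*90 = 101 - (47 + 102)*90 = 101 - 149*90 = 101 - 1*13410 = 101 - 13410 = -13309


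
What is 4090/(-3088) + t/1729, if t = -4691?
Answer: -10778709/2669576 ≈ -4.0376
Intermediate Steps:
4090/(-3088) + t/1729 = 4090/(-3088) - 4691/1729 = 4090*(-1/3088) - 4691*1/1729 = -2045/1544 - 4691/1729 = -10778709/2669576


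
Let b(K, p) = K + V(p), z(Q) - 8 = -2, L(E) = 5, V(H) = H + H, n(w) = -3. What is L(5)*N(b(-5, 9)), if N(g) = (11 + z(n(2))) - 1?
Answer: 80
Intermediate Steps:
V(H) = 2*H
z(Q) = 6 (z(Q) = 8 - 2 = 6)
b(K, p) = K + 2*p
N(g) = 16 (N(g) = (11 + 6) - 1 = 17 - 1 = 16)
L(5)*N(b(-5, 9)) = 5*16 = 80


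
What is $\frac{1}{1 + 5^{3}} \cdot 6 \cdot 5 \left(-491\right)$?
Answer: $- \frac{2455}{21} \approx -116.9$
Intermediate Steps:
$\frac{1}{1 + 5^{3}} \cdot 6 \cdot 5 \left(-491\right) = \frac{1}{1 + 125} \cdot 6 \cdot 5 \left(-491\right) = \frac{1}{126} \cdot 6 \cdot 5 \left(-491\right) = \frac{1}{21} \cdot 5 \left(-491\right) = \frac{5}{21} \left(-491\right) = - \frac{2455}{21}$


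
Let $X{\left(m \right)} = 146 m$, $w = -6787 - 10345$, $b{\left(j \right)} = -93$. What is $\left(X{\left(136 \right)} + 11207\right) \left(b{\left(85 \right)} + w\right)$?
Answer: $-535060175$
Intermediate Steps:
$w = -17132$ ($w = -6787 - 10345 = -17132$)
$\left(X{\left(136 \right)} + 11207\right) \left(b{\left(85 \right)} + w\right) = \left(146 \cdot 136 + 11207\right) \left(-93 - 17132\right) = \left(19856 + 11207\right) \left(-17225\right) = 31063 \left(-17225\right) = -535060175$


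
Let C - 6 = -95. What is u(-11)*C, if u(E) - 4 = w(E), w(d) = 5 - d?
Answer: -1780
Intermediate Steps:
C = -89 (C = 6 - 95 = -89)
u(E) = 9 - E (u(E) = 4 + (5 - E) = 9 - E)
u(-11)*C = (9 - 1*(-11))*(-89) = (9 + 11)*(-89) = 20*(-89) = -1780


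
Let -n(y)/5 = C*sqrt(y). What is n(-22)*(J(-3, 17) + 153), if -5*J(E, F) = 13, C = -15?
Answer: 11280*I*sqrt(22) ≈ 52908.0*I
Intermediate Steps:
J(E, F) = -13/5 (J(E, F) = -1/5*13 = -13/5)
n(y) = 75*sqrt(y) (n(y) = -(-75)*sqrt(y) = 75*sqrt(y))
n(-22)*(J(-3, 17) + 153) = (75*sqrt(-22))*(-13/5 + 153) = (75*(I*sqrt(22)))*(752/5) = (75*I*sqrt(22))*(752/5) = 11280*I*sqrt(22)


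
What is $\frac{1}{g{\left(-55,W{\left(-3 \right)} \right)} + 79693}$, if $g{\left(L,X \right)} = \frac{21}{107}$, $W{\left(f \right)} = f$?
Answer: $\frac{107}{8527172} \approx 1.2548 \cdot 10^{-5}$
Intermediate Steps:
$g{\left(L,X \right)} = \frac{21}{107}$ ($g{\left(L,X \right)} = 21 \cdot \frac{1}{107} = \frac{21}{107}$)
$\frac{1}{g{\left(-55,W{\left(-3 \right)} \right)} + 79693} = \frac{1}{\frac{21}{107} + 79693} = \frac{1}{\frac{8527172}{107}} = \frac{107}{8527172}$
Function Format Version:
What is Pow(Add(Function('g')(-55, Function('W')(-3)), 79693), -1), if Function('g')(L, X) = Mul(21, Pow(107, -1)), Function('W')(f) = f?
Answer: Rational(107, 8527172) ≈ 1.2548e-5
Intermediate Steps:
Function('g')(L, X) = Rational(21, 107) (Function('g')(L, X) = Mul(21, Rational(1, 107)) = Rational(21, 107))
Pow(Add(Function('g')(-55, Function('W')(-3)), 79693), -1) = Pow(Add(Rational(21, 107), 79693), -1) = Pow(Rational(8527172, 107), -1) = Rational(107, 8527172)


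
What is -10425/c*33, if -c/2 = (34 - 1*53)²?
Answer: 344025/722 ≈ 476.49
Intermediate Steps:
c = -722 (c = -2*(34 - 1*53)² = -2*(34 - 53)² = -2*(-19)² = -2*361 = -722)
-10425/c*33 = -10425/(-722)*33 = -10425*(-1/722)*33 = (10425/722)*33 = 344025/722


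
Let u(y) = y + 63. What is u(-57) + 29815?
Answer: 29821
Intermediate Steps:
u(y) = 63 + y
u(-57) + 29815 = (63 - 57) + 29815 = 6 + 29815 = 29821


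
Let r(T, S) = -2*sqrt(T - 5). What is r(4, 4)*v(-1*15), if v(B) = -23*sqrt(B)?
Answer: -46*sqrt(15) ≈ -178.16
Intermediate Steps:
r(T, S) = -2*sqrt(-5 + T)
r(4, 4)*v(-1*15) = (-2*sqrt(-5 + 4))*(-23*I*sqrt(15)) = (-2*I)*(-23*I*sqrt(15)) = -46*sqrt(15)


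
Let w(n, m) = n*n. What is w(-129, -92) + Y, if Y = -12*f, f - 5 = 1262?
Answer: 1437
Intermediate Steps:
f = 1267 (f = 5 + 1262 = 1267)
w(n, m) = n**2
Y = -15204 (Y = -12*1267 = -15204)
w(-129, -92) + Y = (-129)**2 - 15204 = 16641 - 15204 = 1437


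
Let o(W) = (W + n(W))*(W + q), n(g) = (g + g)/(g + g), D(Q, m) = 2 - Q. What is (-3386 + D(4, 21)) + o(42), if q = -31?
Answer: -2915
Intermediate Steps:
n(g) = 1 (n(g) = (2*g)/((2*g)) = (2*g)*(1/(2*g)) = 1)
o(W) = (1 + W)*(-31 + W) (o(W) = (W + 1)*(W - 31) = (1 + W)*(-31 + W))
(-3386 + D(4, 21)) + o(42) = (-3386 + (2 - 1*4)) + (-31 + 42**2 - 30*42) = (-3386 + (2 - 4)) + (-31 + 1764 - 1260) = (-3386 - 2) + 473 = -3388 + 473 = -2915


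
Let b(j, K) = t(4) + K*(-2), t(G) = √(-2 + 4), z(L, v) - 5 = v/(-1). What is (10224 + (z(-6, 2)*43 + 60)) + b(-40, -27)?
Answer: 10467 + √2 ≈ 10468.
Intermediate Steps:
z(L, v) = 5 - v (z(L, v) = 5 + v/(-1) = 5 + v*(-1) = 5 - v)
t(G) = √2
b(j, K) = √2 - 2*K (b(j, K) = √2 + K*(-2) = √2 - 2*K)
(10224 + (z(-6, 2)*43 + 60)) + b(-40, -27) = (10224 + ((5 - 1*2)*43 + 60)) + (√2 - 2*(-27)) = (10224 + ((5 - 2)*43 + 60)) + (√2 + 54) = (10224 + (3*43 + 60)) + (54 + √2) = (10224 + (129 + 60)) + (54 + √2) = (10224 + 189) + (54 + √2) = 10413 + (54 + √2) = 10467 + √2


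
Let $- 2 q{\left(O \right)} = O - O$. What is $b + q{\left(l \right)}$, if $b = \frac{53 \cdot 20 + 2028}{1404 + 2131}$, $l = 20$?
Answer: $\frac{3088}{3535} \approx 0.87355$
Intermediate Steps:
$b = \frac{3088}{3535}$ ($b = \frac{1060 + 2028}{3535} = 3088 \cdot \frac{1}{3535} = \frac{3088}{3535} \approx 0.87355$)
$q{\left(O \right)} = 0$ ($q{\left(O \right)} = - \frac{O - O}{2} = \left(- \frac{1}{2}\right) 0 = 0$)
$b + q{\left(l \right)} = \frac{3088}{3535} + 0 = \frac{3088}{3535}$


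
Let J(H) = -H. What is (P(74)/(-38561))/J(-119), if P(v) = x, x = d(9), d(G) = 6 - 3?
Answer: -3/4588759 ≈ -6.5377e-7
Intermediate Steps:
d(G) = 3
x = 3
P(v) = 3
(P(74)/(-38561))/J(-119) = (3/(-38561))/((-1*(-119))) = (3*(-1/38561))/119 = -3/38561*1/119 = -3/4588759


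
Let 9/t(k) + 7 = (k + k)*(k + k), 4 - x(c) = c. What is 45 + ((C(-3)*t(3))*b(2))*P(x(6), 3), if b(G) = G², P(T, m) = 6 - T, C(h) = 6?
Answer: 3033/29 ≈ 104.59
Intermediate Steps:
x(c) = 4 - c
t(k) = 9/(-7 + 4*k²) (t(k) = 9/(-7 + (k + k)*(k + k)) = 9/(-7 + (2*k)*(2*k)) = 9/(-7 + 4*k²))
45 + ((C(-3)*t(3))*b(2))*P(x(6), 3) = 45 + ((6*(9/(-7 + 4*3²)))*2²)*(6 - (4 - 1*6)) = 45 + ((6*(9/(-7 + 4*9)))*4)*(6 - (4 - 6)) = 45 + ((6*(9/(-7 + 36)))*4)*(6 - 1*(-2)) = 45 + ((6*(9/29))*4)*(6 + 2) = 45 + ((6*(9*(1/29)))*4)*8 = 45 + ((6*(9/29))*4)*8 = 45 + ((54/29)*4)*8 = 45 + (216/29)*8 = 45 + 1728/29 = 3033/29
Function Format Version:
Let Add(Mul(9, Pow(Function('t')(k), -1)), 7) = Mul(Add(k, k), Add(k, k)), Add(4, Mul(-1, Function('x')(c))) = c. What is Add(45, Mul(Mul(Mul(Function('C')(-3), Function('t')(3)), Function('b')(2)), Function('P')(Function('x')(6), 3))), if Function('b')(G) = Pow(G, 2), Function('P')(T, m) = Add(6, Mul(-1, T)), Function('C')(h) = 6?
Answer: Rational(3033, 29) ≈ 104.59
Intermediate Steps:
Function('x')(c) = Add(4, Mul(-1, c))
Function('t')(k) = Mul(9, Pow(Add(-7, Mul(4, Pow(k, 2))), -1)) (Function('t')(k) = Mul(9, Pow(Add(-7, Mul(Add(k, k), Add(k, k))), -1)) = Mul(9, Pow(Add(-7, Mul(Mul(2, k), Mul(2, k))), -1)) = Mul(9, Pow(Add(-7, Mul(4, Pow(k, 2))), -1)))
Add(45, Mul(Mul(Mul(Function('C')(-3), Function('t')(3)), Function('b')(2)), Function('P')(Function('x')(6), 3))) = Add(45, Mul(Mul(Mul(6, Mul(9, Pow(Add(-7, Mul(4, Pow(3, 2))), -1))), Pow(2, 2)), Add(6, Mul(-1, Add(4, Mul(-1, 6)))))) = Add(45, Mul(Mul(Mul(6, Mul(9, Pow(Add(-7, Mul(4, 9)), -1))), 4), Add(6, Mul(-1, Add(4, -6))))) = Add(45, Mul(Mul(Mul(6, Mul(9, Pow(Add(-7, 36), -1))), 4), Add(6, Mul(-1, -2)))) = Add(45, Mul(Mul(Mul(6, Mul(9, Pow(29, -1))), 4), Add(6, 2))) = Add(45, Mul(Mul(Mul(6, Mul(9, Rational(1, 29))), 4), 8)) = Add(45, Mul(Mul(Mul(6, Rational(9, 29)), 4), 8)) = Add(45, Mul(Mul(Rational(54, 29), 4), 8)) = Add(45, Mul(Rational(216, 29), 8)) = Add(45, Rational(1728, 29)) = Rational(3033, 29)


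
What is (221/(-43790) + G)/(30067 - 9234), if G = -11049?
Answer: -483835931/912277070 ≈ -0.53036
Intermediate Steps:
(221/(-43790) + G)/(30067 - 9234) = (221/(-43790) - 11049)/(30067 - 9234) = (221*(-1/43790) - 11049)/20833 = (-221/43790 - 11049)*(1/20833) = -483835931/43790*1/20833 = -483835931/912277070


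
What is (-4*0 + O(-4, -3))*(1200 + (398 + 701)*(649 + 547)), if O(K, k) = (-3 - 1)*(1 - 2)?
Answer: 5262416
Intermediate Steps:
O(K, k) = 4 (O(K, k) = -4*(-1) = 4)
(-4*0 + O(-4, -3))*(1200 + (398 + 701)*(649 + 547)) = (-4*0 + 4)*(1200 + (398 + 701)*(649 + 547)) = (0 + 4)*(1200 + 1099*1196) = 4*(1200 + 1314404) = 4*1315604 = 5262416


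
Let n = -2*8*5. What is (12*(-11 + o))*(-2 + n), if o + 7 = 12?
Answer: 5904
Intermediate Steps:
o = 5 (o = -7 + 12 = 5)
n = -80 (n = -16*5 = -80)
(12*(-11 + o))*(-2 + n) = (12*(-11 + 5))*(-2 - 80) = (12*(-6))*(-82) = -72*(-82) = 5904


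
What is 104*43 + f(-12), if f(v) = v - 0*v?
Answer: 4460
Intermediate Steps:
f(v) = v (f(v) = v - 1*0 = v + 0 = v)
104*43 + f(-12) = 104*43 - 12 = 4472 - 12 = 4460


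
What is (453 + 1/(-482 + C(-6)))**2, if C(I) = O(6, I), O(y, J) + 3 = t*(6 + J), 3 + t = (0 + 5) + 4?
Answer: 48269847616/235225 ≈ 2.0521e+5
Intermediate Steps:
t = 6 (t = -3 + ((0 + 5) + 4) = -3 + (5 + 4) = -3 + 9 = 6)
O(y, J) = 33 + 6*J (O(y, J) = -3 + 6*(6 + J) = -3 + (36 + 6*J) = 33 + 6*J)
C(I) = 33 + 6*I
(453 + 1/(-482 + C(-6)))**2 = (453 + 1/(-482 + (33 + 6*(-6))))**2 = (453 + 1/(-482 + (33 - 36)))**2 = (453 + 1/(-482 - 3))**2 = (453 + 1/(-485))**2 = (453 - 1/485)**2 = (219704/485)**2 = 48269847616/235225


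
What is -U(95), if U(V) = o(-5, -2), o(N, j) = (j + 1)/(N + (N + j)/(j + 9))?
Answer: -⅙ ≈ -0.16667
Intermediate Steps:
o(N, j) = (1 + j)/(N + (N + j)/(9 + j))
U(V) = ⅙ (U(V) = (9 + (-2)² + 10*(-2))/(-2 + 10*(-5) - 5*(-2)) = (9 + 4 - 20)/(-2 - 50 + 10) = -7/(-42) = -1/42*(-7) = ⅙)
-U(95) = -1*⅙ = -⅙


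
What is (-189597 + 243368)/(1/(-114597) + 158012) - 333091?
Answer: -6031506126089546/18107701163 ≈ -3.3309e+5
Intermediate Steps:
(-189597 + 243368)/(1/(-114597) + 158012) - 333091 = 53771/(-1/114597 + 158012) - 333091 = 53771/(18107701163/114597) - 333091 = 53771*(114597/18107701163) - 333091 = 6161995287/18107701163 - 333091 = -6031506126089546/18107701163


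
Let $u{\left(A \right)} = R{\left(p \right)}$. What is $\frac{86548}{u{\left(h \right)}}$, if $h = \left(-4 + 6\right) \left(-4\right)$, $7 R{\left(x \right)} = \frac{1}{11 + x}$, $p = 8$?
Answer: $11510884$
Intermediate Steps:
$R{\left(x \right)} = \frac{1}{7 \left(11 + x\right)}$
$h = -8$ ($h = 2 \left(-4\right) = -8$)
$u{\left(A \right)} = \frac{1}{133}$ ($u{\left(A \right)} = \frac{1}{7 \left(11 + 8\right)} = \frac{1}{7 \cdot 19} = \frac{1}{7} \cdot \frac{1}{19} = \frac{1}{133}$)
$\frac{86548}{u{\left(h \right)}} = 86548 \frac{1}{\frac{1}{133}} = 86548 \cdot 133 = 11510884$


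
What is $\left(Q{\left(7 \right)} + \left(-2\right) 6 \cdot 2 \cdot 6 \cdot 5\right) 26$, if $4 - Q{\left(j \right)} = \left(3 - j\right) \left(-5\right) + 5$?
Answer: $-19266$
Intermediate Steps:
$Q{\left(j \right)} = 14 - 5 j$ ($Q{\left(j \right)} = 4 - \left(\left(3 - j\right) \left(-5\right) + 5\right) = 4 - \left(\left(-15 + 5 j\right) + 5\right) = 4 - \left(-10 + 5 j\right) = 14 - 5 j$)
$\left(Q{\left(7 \right)} + \left(-2\right) 6 \cdot 2 \cdot 6 \cdot 5\right) 26 = \left(\left(14 - 35\right) + \left(-2\right) 6 \cdot 2 \cdot 6 \cdot 5\right) 26 = \left(\left(14 - 35\right) + \left(-12\right) 2 \cdot 6 \cdot 5\right) 26 = \left(-21 + \left(-24\right) 6 \cdot 5\right) 26 = \left(-21 - 720\right) 26 = \left(-741\right) 26 = -19266$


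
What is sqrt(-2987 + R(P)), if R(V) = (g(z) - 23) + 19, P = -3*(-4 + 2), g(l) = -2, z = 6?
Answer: I*sqrt(2993) ≈ 54.708*I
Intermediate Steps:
P = 6 (P = -3*(-2) = 6)
R(V) = -6 (R(V) = (-2 - 23) + 19 = -25 + 19 = -6)
sqrt(-2987 + R(P)) = sqrt(-2987 - 6) = sqrt(-2993) = I*sqrt(2993)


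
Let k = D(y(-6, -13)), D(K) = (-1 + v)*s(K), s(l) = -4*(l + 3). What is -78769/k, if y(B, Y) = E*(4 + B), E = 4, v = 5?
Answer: -78769/80 ≈ -984.61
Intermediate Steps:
s(l) = -12 - 4*l (s(l) = -4*(3 + l) = -12 - 4*l)
y(B, Y) = 16 + 4*B (y(B, Y) = 4*(4 + B) = 16 + 4*B)
D(K) = -48 - 16*K (D(K) = (-1 + 5)*(-12 - 4*K) = 4*(-12 - 4*K) = -48 - 16*K)
k = 80 (k = -48 - 16*(16 + 4*(-6)) = -48 - 16*(16 - 24) = -48 - 16*(-8) = -48 + 128 = 80)
-78769/k = -78769/80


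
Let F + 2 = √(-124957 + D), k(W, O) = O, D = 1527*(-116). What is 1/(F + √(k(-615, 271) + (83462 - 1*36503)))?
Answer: 1/(-2 + √47230 + I*√302089) ≈ 0.00061794 - 0.0015773*I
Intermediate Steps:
D = -177132
F = -2 + I*√302089 (F = -2 + √(-124957 - 177132) = -2 + √(-302089) = -2 + I*√302089 ≈ -2.0 + 549.63*I)
1/(F + √(k(-615, 271) + (83462 - 1*36503))) = 1/((-2 + I*√302089) + √(271 + (83462 - 1*36503))) = 1/((-2 + I*√302089) + √(271 + (83462 - 36503))) = 1/((-2 + I*√302089) + √(271 + 46959)) = 1/((-2 + I*√302089) + √47230) = 1/(-2 + √47230 + I*√302089)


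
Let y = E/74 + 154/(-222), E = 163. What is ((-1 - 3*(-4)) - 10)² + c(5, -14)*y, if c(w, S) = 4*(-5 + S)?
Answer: -12619/111 ≈ -113.68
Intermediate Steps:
c(w, S) = -20 + 4*S
y = 335/222 (y = 163/74 + 154/(-222) = 163*(1/74) + 154*(-1/222) = 163/74 - 77/111 = 335/222 ≈ 1.5090)
((-1 - 3*(-4)) - 10)² + c(5, -14)*y = ((-1 - 3*(-4)) - 10)² + (-20 + 4*(-14))*(335/222) = ((-1 + 12) - 10)² + (-20 - 56)*(335/222) = (11 - 10)² - 76*335/222 = 1² - 12730/111 = 1 - 12730/111 = -12619/111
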